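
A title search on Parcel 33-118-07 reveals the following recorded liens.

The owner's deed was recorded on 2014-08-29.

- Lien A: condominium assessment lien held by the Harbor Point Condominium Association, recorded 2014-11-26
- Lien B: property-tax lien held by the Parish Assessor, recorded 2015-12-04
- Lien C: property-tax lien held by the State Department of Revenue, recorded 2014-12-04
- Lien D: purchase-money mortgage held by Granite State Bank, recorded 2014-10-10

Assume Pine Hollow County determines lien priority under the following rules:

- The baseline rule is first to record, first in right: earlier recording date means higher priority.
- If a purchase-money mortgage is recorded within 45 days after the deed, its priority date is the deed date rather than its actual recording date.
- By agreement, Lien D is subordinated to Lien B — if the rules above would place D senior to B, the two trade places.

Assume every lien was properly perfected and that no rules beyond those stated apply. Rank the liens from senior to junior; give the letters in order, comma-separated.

B, A, C, D

First, effective dates: D's effective date is the deed date, 2014-08-29.
Sorted by effective date: D (2014-08-29), A (2014-11-26), C (2014-12-04), B (2015-12-04).
D would otherwise be senior to B, so under the subordination agreement D and B exchange positions.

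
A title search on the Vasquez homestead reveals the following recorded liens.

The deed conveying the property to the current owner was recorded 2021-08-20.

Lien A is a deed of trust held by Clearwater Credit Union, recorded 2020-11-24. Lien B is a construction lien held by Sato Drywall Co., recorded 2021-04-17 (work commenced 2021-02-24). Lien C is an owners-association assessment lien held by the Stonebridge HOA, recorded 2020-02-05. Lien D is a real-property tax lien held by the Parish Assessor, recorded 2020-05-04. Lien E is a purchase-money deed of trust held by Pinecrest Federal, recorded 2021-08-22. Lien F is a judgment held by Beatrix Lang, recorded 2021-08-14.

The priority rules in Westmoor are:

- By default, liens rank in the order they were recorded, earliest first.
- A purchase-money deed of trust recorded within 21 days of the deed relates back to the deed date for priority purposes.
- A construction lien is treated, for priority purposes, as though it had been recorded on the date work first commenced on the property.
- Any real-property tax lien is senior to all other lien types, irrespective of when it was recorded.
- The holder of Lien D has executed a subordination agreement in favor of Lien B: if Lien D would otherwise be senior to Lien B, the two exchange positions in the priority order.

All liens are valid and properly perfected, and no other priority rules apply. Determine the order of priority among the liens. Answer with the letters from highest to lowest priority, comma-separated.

Effective dates after the stated exceptions: B's effective date is 2021-02-24, when work began; E relates back to the deed date 2021-08-20.
As a real-property tax lien, D is senior to every other lien.
Ordering the rest by effective date: C (2020-02-05), A (2020-11-24), B (2021-02-24), F (2021-08-14), E (2021-08-20).
The subordination applies — D was senior to B — so D and B swap.

B, C, A, D, F, E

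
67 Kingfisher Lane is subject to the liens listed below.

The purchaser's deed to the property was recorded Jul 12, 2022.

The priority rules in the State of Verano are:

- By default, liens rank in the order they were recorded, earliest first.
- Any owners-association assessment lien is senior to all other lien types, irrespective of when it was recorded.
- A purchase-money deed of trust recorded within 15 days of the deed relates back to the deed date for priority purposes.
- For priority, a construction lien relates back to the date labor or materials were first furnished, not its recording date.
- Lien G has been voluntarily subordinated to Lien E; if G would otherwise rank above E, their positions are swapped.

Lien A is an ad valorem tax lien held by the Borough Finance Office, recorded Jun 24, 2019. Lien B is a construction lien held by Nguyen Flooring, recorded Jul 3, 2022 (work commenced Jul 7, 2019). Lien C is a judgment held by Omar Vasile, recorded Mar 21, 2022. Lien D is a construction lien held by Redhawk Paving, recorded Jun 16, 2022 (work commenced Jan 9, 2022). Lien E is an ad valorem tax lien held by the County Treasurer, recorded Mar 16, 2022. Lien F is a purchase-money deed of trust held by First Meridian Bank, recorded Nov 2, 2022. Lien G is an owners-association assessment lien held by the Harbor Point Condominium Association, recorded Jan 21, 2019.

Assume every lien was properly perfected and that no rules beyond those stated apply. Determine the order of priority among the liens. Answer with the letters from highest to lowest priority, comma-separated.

E, A, B, D, G, C, F

Effective dates after the stated exceptions: B relates back to Jul 7, 2019 (work commenced); D relates back to Jan 9, 2022 (work commenced); F missed the 15-day window (113 days after the deed), so its recording date stands.
G, as an owners-association assessment lien, has superpriority and ranks first.
Among the remaining liens, by effective date: A (Jun 24, 2019), B (Jul 7, 2019), D (Jan 9, 2022), E (Mar 16, 2022), C (Mar 21, 2022), F (Nov 2, 2022).
Because G would otherwise rank above E, the subordination swaps them.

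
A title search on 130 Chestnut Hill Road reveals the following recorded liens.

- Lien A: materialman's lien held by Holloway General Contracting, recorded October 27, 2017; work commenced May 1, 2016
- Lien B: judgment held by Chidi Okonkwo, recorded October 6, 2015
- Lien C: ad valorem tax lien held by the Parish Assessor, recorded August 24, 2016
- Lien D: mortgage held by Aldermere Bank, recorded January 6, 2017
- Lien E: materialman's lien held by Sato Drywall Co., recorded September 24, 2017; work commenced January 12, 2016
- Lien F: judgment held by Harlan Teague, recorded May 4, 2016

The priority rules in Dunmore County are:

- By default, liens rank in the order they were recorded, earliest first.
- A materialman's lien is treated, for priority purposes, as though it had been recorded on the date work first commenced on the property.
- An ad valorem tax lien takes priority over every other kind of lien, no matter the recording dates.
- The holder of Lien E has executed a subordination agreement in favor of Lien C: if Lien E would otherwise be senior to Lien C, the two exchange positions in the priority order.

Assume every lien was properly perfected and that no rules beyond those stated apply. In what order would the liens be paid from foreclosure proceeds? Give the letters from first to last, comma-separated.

C, B, E, A, F, D

First, effective dates: A is treated as recorded May 1, 2016, the work-commencement date; E relates back to January 12, 2016 (work commenced).
As an ad valorem tax lien, C is senior to every other lien.
Remaining liens by effective date: B (October 6, 2015), E (January 12, 2016), A (May 1, 2016), F (May 4, 2016), D (January 6, 2017).
Since E is not senior to C, the subordination leaves the order unchanged.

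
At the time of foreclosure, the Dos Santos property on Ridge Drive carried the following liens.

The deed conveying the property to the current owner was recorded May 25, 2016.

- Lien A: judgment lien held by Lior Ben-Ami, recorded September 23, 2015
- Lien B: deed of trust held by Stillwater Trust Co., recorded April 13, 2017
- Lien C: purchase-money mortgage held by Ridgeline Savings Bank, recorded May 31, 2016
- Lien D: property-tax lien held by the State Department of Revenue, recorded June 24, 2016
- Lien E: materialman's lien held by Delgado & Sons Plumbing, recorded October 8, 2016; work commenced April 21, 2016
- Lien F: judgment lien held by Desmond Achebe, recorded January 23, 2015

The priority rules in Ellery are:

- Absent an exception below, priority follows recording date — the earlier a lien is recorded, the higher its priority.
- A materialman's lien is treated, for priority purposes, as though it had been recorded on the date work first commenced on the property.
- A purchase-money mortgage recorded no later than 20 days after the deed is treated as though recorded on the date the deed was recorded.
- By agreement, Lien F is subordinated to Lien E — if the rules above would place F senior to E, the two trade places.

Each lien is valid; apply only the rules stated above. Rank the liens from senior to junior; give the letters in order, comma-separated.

E, A, F, C, D, B

First, effective dates: C's effective date is the deed date, May 25, 2016; E's effective date is April 21, 2016, when work began.
By effective date, earliest first: F (January 23, 2015), A (September 23, 2015), E (April 21, 2016), C (May 25, 2016), D (June 24, 2016), B (April 13, 2017).
F would otherwise be senior to E, so under the subordination agreement F and E exchange positions.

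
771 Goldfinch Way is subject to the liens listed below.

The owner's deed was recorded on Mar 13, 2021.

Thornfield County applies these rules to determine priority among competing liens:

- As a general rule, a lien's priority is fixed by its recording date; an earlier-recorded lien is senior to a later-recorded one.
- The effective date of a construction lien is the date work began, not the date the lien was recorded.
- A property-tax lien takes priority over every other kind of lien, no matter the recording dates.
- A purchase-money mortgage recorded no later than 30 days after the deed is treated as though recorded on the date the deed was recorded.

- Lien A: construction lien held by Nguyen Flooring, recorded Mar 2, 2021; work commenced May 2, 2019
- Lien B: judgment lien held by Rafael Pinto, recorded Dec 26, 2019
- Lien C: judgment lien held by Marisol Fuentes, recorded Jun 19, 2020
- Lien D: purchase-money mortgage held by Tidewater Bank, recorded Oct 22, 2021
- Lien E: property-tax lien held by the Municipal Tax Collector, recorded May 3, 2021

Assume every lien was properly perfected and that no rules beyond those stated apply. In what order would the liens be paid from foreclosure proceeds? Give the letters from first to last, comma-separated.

E, A, B, C, D

Adjusting effective dates: A relates back to May 2, 2019 (work commenced); D missed the 30-day window (223 days after the deed), so its recording date stands.
E, as a property-tax lien, has superpriority and ranks first.
Ordering the rest by effective date: A (May 2, 2019), B (Dec 26, 2019), C (Jun 19, 2020), D (Oct 22, 2021).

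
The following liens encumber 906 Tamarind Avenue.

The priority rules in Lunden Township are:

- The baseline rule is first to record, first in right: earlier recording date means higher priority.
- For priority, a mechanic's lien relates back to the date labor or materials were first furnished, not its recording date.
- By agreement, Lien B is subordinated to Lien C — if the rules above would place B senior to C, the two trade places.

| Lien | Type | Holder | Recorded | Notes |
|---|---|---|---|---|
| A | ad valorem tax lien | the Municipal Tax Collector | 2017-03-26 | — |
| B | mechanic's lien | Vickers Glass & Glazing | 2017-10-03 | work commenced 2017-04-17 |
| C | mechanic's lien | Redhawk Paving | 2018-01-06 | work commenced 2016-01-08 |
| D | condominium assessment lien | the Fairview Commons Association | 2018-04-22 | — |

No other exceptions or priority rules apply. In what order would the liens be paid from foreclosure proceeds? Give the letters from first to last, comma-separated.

Adjusting effective dates: B relates back to 2017-04-17 (work commenced); C is treated as recorded 2016-01-08, the work-commencement date.
Sorted by effective date: C (2016-01-08), A (2017-03-26), B (2017-04-17), D (2018-04-22).
Since B is not senior to C, the subordination leaves the order unchanged.

C, A, B, D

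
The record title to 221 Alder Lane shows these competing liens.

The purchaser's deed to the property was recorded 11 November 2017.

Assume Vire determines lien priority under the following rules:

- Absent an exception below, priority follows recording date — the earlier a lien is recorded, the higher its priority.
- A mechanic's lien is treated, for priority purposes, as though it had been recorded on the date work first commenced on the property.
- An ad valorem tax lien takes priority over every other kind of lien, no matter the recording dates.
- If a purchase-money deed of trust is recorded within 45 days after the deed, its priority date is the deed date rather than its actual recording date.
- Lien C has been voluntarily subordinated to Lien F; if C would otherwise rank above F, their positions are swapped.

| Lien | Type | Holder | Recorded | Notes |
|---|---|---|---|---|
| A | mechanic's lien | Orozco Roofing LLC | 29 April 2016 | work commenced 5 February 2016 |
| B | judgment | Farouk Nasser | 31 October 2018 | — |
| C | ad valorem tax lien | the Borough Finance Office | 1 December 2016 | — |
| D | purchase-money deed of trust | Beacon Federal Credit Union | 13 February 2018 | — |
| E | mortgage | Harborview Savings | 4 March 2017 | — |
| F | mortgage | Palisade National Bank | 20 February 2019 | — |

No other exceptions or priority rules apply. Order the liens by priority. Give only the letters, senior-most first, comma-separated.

F, A, E, D, B, C

Effective dates: A's effective date is 5 February 2016, when work began; D was recorded 94 days after the deed — beyond 45 days — so no relation-back applies.
As an ad valorem tax lien, C is senior to every other lien.
Among the remaining liens, by effective date: A (5 February 2016), E (4 March 2017), D (13 February 2018), B (31 October 2018), F (20 February 2019).
Because C would otherwise rank above F, the subordination swaps them.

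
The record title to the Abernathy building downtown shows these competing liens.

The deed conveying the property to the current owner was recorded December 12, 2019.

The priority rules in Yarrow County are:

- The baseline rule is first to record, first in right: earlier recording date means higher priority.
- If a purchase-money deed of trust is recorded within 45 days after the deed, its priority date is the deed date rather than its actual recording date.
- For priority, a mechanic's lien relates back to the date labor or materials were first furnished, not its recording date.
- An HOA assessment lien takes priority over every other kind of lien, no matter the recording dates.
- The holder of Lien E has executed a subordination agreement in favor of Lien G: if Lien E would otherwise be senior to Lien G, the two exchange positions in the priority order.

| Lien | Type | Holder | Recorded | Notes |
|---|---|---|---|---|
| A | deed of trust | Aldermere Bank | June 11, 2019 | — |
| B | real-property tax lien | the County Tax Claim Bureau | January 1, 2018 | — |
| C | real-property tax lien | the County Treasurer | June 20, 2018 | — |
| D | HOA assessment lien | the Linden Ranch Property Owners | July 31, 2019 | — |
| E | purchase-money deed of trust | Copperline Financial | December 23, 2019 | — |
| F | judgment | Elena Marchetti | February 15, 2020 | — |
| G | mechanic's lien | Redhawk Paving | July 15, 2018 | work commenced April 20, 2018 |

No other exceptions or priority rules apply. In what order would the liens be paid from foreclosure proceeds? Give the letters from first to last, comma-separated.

Adjusting effective dates: E relates back to the deed date December 12, 2019; G is treated as recorded April 20, 2018, the work-commencement date.
D is an HOA assessment lien, so it outranks all other liens regardless of date.
Remaining liens by effective date: B (January 1, 2018), G (April 20, 2018), C (June 20, 2018), A (June 11, 2019), E (December 12, 2019), F (February 15, 2020).
Since E is not senior to G, the subordination leaves the order unchanged.

D, B, G, C, A, E, F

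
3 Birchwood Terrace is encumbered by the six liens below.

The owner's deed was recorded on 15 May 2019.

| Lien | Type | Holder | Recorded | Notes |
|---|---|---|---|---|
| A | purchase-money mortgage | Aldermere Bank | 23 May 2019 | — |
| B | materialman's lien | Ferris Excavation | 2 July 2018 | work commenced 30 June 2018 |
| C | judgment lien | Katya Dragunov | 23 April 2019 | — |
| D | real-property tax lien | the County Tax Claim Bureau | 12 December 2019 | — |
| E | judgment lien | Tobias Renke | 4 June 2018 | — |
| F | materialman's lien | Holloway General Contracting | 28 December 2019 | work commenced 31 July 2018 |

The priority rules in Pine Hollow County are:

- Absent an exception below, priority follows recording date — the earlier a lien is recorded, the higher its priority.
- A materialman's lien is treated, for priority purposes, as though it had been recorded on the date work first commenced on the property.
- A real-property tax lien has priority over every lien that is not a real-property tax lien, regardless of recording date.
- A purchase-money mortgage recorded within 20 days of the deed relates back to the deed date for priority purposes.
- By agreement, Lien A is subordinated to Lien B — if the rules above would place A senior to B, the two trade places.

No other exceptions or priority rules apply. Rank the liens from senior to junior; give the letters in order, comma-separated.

D, E, B, F, C, A

Effective dates after the stated exceptions: A relates back to the deed date 15 May 2019; B relates back to 30 June 2018 (work commenced); F is treated as recorded 31 July 2018, the work-commencement date.
D is a real-property tax lien, so it outranks all other liens regardless of date.
Remaining liens by effective date: E (4 June 2018), B (30 June 2018), F (31 July 2018), C (23 April 2019), A (15 May 2019).
Since A is not senior to B, the subordination leaves the order unchanged.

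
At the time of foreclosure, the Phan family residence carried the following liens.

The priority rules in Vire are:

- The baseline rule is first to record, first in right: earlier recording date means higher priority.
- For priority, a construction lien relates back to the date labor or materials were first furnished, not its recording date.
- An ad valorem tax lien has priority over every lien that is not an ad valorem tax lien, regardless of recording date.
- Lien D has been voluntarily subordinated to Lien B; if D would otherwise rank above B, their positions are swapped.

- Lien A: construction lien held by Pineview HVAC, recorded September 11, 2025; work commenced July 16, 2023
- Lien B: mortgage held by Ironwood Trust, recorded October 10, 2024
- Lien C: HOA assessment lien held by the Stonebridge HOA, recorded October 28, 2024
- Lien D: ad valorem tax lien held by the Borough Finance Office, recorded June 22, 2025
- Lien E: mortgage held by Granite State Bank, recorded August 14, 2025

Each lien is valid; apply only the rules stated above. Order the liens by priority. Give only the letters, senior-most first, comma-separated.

B, A, D, C, E

Effective dates: A's effective date is July 16, 2023, when work began.
D is an ad valorem tax lien, so it outranks all other liens regardless of date.
Among the remaining liens, by effective date: A (July 16, 2023), B (October 10, 2024), C (October 28, 2024), E (August 14, 2025).
The subordination applies — D was senior to B — so D and B swap.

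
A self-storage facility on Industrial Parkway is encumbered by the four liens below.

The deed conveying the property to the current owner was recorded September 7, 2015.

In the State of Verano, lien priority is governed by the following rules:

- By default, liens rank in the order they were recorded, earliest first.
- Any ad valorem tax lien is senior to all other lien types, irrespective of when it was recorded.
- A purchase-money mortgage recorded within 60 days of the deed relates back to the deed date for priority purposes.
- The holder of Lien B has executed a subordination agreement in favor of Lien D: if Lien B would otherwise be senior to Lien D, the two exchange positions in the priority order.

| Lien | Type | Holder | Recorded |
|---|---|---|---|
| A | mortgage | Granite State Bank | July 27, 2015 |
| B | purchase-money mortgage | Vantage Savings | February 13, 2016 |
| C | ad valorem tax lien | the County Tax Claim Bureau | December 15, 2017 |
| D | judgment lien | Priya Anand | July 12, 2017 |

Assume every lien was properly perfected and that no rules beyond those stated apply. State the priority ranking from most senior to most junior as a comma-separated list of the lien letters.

Effective dates after the stated exceptions: B was recorded 159 days after the deed — beyond 60 days — so no relation-back applies.
C, as an ad valorem tax lien, has superpriority and ranks first.
Ordering the rest by effective date: A (July 27, 2015), B (February 13, 2016), D (July 12, 2017).
B would otherwise be senior to D, so under the subordination agreement B and D exchange positions.

C, A, D, B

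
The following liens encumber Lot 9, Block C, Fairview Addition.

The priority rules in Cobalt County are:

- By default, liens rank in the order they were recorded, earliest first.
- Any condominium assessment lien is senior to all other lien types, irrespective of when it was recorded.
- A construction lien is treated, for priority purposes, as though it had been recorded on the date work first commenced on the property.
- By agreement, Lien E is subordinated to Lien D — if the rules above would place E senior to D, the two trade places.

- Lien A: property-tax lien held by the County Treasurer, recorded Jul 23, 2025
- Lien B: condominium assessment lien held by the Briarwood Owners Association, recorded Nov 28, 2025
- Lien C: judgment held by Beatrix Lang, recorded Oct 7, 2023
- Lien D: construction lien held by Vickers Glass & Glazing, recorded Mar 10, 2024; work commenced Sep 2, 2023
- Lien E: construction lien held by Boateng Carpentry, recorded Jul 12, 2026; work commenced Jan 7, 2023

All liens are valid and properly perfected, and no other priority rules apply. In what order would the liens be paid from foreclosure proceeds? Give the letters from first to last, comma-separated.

B, D, E, C, A

Effective dates after the stated exceptions: D is treated as recorded Sep 2, 2023, the work-commencement date; E is treated as recorded Jan 7, 2023, the work-commencement date.
B is a condominium assessment lien, so it outranks all other liens regardless of date.
The other liens, earliest effective date first: E (Jan 7, 2023), D (Sep 2, 2023), C (Oct 7, 2023), A (Jul 23, 2025).
The subordination applies — E was senior to D — so E and D swap.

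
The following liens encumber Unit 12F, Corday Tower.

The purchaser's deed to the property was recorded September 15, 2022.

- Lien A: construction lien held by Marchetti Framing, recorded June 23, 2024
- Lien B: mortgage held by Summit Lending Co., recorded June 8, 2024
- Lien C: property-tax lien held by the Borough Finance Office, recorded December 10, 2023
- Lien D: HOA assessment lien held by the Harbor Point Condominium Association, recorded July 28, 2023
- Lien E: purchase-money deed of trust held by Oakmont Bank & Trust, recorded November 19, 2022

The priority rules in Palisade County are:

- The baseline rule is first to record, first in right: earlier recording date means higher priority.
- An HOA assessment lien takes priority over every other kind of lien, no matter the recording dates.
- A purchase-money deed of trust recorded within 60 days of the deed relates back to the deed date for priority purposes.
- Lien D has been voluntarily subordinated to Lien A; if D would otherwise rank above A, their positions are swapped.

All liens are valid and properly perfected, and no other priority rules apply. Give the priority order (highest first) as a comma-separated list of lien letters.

Effective dates after the stated exceptions: E was recorded 65 days after the deed, outside the 60-day window, so it keeps its recording date.
D is an HOA assessment lien and takes priority over every other lien.
Remaining liens by effective date: E (November 19, 2022), C (December 10, 2023), B (June 8, 2024), A (June 23, 2024).
The subordination applies — D was senior to A — so D and A swap.

A, E, C, B, D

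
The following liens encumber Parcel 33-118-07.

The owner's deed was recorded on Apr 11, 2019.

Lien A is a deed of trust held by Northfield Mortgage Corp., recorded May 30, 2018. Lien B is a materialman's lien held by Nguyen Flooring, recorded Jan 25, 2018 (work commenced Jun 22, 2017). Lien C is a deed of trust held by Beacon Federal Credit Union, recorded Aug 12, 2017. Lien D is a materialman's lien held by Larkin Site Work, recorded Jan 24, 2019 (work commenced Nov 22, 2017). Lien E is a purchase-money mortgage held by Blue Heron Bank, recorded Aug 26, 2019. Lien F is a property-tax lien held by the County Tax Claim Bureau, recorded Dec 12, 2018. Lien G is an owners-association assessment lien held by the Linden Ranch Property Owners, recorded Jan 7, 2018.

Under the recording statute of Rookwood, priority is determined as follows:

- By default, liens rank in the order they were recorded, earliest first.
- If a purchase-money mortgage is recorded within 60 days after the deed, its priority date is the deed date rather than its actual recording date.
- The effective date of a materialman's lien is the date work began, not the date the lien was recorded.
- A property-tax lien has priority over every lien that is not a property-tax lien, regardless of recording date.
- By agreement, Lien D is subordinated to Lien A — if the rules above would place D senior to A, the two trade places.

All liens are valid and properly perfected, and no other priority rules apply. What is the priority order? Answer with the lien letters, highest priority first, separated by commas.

F, B, C, A, G, D, E

Effective dates after the stated exceptions: B's effective date is Jun 22, 2017, when work began; D's effective date is Nov 22, 2017, when work began; E missed the 60-day window (137 days after the deed), so its recording date stands.
As a property-tax lien, F is senior to every other lien.
Ordering the rest by effective date: B (Jun 22, 2017), C (Aug 12, 2017), D (Nov 22, 2017), G (Jan 7, 2018), A (May 30, 2018), E (Aug 26, 2019).
Because D would otherwise rank above A, the subordination swaps them.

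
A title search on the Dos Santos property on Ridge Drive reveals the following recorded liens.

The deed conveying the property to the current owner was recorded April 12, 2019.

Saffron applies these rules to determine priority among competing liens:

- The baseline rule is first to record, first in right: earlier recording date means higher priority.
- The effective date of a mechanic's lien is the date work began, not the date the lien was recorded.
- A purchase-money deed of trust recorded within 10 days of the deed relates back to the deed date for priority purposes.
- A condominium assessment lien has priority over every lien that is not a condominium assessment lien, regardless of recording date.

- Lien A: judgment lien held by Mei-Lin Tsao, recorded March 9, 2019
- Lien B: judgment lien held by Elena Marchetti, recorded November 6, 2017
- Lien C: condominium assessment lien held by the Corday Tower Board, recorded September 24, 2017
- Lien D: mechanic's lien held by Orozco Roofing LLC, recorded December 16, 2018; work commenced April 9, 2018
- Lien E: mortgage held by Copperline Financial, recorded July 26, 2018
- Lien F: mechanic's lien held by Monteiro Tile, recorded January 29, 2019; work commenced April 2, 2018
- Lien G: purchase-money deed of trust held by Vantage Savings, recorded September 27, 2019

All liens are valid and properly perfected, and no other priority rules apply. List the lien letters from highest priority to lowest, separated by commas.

First, effective dates: D relates back to April 9, 2018 (work commenced); F is treated as recorded April 2, 2018, the work-commencement date; G was recorded 168 days after the deed, outside the 10-day window, so it keeps its recording date.
C is a condominium assessment lien and takes priority over every other lien.
Ordering the rest by effective date: B (November 6, 2017), F (April 2, 2018), D (April 9, 2018), E (July 26, 2018), A (March 9, 2019), G (September 27, 2019).

C, B, F, D, E, A, G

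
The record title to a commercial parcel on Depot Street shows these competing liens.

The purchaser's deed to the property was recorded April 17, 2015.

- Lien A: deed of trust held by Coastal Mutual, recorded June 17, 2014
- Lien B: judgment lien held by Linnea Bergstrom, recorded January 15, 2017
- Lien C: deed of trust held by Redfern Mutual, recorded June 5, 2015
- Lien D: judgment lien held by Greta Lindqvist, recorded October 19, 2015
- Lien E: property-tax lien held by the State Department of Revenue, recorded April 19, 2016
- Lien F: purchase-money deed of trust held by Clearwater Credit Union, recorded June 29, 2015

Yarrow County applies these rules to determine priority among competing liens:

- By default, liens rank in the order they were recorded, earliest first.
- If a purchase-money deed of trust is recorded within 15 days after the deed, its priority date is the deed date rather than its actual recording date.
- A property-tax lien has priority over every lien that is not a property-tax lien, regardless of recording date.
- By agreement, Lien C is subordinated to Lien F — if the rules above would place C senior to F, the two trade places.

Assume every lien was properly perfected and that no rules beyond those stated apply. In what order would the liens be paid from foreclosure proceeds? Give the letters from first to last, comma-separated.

Adjusting effective dates: F missed the 15-day window (73 days after the deed), so its recording date stands.
As a property-tax lien, E is senior to every other lien.
Remaining liens by effective date: A (June 17, 2014), C (June 5, 2015), F (June 29, 2015), D (October 19, 2015), B (January 15, 2017).
C is senior to F before the subordination, so the two trade places.

E, A, F, C, D, B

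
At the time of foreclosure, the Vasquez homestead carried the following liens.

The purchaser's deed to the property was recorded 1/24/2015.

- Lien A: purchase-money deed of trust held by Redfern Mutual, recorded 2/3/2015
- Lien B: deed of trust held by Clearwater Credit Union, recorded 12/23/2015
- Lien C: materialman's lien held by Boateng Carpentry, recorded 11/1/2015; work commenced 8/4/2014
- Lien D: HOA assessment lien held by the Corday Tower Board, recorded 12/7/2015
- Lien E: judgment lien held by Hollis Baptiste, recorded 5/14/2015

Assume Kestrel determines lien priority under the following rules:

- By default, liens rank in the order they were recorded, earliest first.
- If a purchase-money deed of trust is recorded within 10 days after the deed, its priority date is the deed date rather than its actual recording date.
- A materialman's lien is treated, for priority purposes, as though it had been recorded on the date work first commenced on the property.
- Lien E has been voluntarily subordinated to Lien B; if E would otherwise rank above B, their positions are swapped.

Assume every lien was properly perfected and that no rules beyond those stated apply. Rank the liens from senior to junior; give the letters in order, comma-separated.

Adjusting effective dates: A was recorded within the 10-day window, so its effective date is the deed date 1/24/2015; C relates back to 8/4/2014 (work commenced).
Ordering by effective date: C (8/4/2014), A (1/24/2015), E (5/14/2015), D (12/7/2015), B (12/23/2015).
E would otherwise be senior to B, so under the subordination agreement E and B exchange positions.

C, A, B, D, E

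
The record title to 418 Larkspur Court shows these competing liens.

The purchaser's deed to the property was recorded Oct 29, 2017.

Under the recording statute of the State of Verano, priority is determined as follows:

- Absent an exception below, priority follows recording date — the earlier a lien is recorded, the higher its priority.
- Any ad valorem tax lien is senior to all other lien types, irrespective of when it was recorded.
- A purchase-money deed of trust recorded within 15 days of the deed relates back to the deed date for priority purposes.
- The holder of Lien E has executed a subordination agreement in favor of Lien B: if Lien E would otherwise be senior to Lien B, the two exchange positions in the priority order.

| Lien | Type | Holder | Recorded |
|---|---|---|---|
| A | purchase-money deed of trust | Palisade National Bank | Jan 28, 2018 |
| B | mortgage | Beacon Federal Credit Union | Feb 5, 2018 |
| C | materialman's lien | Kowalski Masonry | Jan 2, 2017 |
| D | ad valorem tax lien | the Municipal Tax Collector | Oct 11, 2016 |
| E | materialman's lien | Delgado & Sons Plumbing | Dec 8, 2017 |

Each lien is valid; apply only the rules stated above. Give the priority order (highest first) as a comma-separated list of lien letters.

D, C, B, A, E

Effective dates after the stated exceptions: A was recorded 91 days after the deed, outside the 15-day window, so it keeps its recording date.
D is an ad valorem tax lien and takes priority over every other lien.
Ordering the rest by effective date: C (Jan 2, 2017), E (Dec 8, 2017), A (Jan 28, 2018), B (Feb 5, 2018).
E is senior to B before the subordination, so the two trade places.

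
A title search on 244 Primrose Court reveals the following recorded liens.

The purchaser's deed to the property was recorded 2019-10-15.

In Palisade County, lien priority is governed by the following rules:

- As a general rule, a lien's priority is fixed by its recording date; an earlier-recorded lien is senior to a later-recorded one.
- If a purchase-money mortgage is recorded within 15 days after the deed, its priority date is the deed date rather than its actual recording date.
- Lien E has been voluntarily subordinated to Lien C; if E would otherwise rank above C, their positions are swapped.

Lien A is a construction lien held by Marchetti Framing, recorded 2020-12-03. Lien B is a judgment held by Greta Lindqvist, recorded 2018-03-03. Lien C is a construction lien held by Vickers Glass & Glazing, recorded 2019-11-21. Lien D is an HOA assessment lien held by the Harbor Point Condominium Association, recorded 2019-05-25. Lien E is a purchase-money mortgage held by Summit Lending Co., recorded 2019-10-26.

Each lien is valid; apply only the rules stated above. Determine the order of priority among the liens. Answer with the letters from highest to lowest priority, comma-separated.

Adjusting effective dates: E's effective date is the deed date, 2019-10-15.
Sorted by effective date: B (2018-03-03), D (2019-05-25), E (2019-10-15), C (2019-11-21), A (2020-12-03).
E would otherwise be senior to C, so under the subordination agreement E and C exchange positions.

B, D, C, E, A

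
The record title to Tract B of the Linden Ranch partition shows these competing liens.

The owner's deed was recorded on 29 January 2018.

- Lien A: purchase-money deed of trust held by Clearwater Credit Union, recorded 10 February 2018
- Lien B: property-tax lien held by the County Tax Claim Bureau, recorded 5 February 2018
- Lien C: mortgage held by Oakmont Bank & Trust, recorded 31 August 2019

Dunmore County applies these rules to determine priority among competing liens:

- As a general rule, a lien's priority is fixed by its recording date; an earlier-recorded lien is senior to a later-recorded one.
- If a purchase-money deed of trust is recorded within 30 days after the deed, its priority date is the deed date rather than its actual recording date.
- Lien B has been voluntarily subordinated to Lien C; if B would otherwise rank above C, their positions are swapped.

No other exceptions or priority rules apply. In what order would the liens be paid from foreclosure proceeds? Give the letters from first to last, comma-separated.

Effective dates: A relates back to the deed date 29 January 2018.
Sorted by effective date: A (29 January 2018), B (5 February 2018), C (31 August 2019).
The subordination applies — B was senior to C — so B and C swap.

A, C, B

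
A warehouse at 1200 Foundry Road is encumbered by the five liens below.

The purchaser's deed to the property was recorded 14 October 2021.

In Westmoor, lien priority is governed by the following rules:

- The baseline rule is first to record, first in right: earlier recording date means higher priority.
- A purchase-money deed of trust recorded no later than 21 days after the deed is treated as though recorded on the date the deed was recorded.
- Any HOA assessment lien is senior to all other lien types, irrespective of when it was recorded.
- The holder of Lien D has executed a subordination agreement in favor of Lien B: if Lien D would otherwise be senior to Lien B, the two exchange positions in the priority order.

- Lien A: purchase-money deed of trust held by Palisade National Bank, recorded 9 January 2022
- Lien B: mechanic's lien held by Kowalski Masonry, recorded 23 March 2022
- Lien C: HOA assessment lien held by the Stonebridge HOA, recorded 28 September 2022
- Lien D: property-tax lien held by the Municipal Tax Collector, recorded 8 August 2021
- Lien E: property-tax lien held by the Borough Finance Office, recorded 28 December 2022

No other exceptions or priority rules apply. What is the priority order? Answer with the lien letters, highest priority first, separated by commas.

C, B, A, D, E

First, effective dates: A was recorded 87 days after the deed, outside the 21-day window, so it keeps its recording date.
C is an HOA assessment lien and takes priority over every other lien.
Remaining liens by effective date: D (8 August 2021), A (9 January 2022), B (23 March 2022), E (28 December 2022).
Because D would otherwise rank above B, the subordination swaps them.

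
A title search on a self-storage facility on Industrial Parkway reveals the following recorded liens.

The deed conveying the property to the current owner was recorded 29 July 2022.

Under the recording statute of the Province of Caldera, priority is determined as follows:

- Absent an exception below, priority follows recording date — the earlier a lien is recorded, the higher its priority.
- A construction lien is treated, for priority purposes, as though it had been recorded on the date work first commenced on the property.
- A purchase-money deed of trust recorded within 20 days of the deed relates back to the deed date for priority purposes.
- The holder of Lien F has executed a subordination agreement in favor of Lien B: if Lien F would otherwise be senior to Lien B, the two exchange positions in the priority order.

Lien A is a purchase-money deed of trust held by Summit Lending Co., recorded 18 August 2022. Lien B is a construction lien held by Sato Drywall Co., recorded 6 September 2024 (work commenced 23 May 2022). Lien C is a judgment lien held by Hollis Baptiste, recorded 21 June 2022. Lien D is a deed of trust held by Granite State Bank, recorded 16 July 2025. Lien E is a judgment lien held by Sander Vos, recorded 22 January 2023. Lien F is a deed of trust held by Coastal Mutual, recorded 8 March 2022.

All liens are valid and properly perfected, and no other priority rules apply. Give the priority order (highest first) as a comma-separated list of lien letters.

B, F, C, A, E, D

First, effective dates: A relates back to the deed date 29 July 2022; B relates back to 23 May 2022 (work commenced).
Ordering by effective date: F (8 March 2022), B (23 May 2022), C (21 June 2022), A (29 July 2022), E (22 January 2023), D (16 July 2025).
The subordination applies — F was senior to B — so F and B swap.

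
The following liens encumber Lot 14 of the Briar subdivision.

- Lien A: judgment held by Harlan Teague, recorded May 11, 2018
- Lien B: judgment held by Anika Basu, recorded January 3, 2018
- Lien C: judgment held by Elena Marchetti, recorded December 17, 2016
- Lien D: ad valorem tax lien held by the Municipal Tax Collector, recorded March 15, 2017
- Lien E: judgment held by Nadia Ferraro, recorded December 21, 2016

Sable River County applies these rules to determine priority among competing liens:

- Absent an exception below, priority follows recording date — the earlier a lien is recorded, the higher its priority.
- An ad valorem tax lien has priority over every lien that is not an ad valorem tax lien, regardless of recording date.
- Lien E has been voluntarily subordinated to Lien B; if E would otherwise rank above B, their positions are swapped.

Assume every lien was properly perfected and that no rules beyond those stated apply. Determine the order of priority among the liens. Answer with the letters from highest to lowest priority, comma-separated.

D, C, B, E, A

D is an ad valorem tax lien, so it outranks all other liens regardless of date.
The other liens, earliest effective date first: C (December 17, 2016), E (December 21, 2016), B (January 3, 2018), A (May 11, 2018).
E would otherwise be senior to B, so under the subordination agreement E and B exchange positions.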